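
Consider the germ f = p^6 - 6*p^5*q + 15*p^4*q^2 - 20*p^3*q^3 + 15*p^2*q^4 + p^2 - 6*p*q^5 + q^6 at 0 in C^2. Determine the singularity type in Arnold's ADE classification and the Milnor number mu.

Type A_5, Milnor number mu = 5.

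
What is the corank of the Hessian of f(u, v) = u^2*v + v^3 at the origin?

2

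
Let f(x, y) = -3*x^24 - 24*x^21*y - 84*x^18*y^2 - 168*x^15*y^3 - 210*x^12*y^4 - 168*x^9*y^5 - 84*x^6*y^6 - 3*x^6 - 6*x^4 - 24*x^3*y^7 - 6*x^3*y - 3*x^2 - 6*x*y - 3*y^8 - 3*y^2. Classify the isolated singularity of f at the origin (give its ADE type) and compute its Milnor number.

Type A7, Milnor number mu = 7.

The Hessian of f at 0 has rank 1. Corank 1: A-series; mu = 7 gives A_7.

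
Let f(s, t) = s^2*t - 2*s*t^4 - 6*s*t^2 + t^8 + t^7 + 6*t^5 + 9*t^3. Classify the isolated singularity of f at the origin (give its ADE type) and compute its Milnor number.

The Hessian of f at 0 is [[0, 0], [0, 0]] with rank 0, so corank 2. A Groebner basis of the Jacobian ideal J(f) in C{s,t} is {s^2*t^2 - 48*s^2*t - 6*s^2 + 288*s*t^2 + 27*s*t - 432*t^3 - 27*t^2, -8*s^2*t - s^2 + s*t^3 + 48*s*t^2 + 3*s*t - 72*t^3, -s*t + t^4 + 3*t^2, s^3 - 9*s^2*t + 27*s*t^2 - 27*t^3}; counting standard monomials gives mu = 9. Corank 2; j^3 = t*(s - 3*t)^2 has shape L^2 M (L != M), so D-series; mu = 9 gives D_9.

Type D9, Milnor number mu = 9.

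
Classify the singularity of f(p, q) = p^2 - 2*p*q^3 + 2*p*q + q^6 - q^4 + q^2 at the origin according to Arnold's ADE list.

The Hessian of f at 0 has rank 1. Corank 1: A-series; mu = 3 gives A_3.

A_3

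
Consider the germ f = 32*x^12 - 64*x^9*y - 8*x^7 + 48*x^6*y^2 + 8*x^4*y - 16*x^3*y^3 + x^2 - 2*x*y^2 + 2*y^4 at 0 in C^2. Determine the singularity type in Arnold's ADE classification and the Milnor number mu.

Type A_3, Milnor number mu = 3.

The Hessian of f at 0 has rank 1. Corank 1: A-series; mu = 3 gives A_3.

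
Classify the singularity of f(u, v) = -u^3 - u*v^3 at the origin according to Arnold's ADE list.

E_7

The Hessian of f at 0 is [[0, 0], [0, 0]] with rank 0, so corank 2. A Groebner basis of the Jacobian ideal J(f) in C{u,v} is {u^3, u*v^2, 3*u^2 + v^3}; counting standard monomials gives mu = 7. Corank 2; j^3 = -u^3 is a perfect cube, so E-series; the 4-jet and mu = 7 give E_7.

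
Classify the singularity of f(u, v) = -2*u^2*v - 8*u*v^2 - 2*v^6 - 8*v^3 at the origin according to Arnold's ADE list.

The Hessian of f at 0 has rank 0. Corank 2; j^3 = -2*v*(u + 2*v)^2 has shape L^2 M (L != M), so D-series; mu = 7 gives D_7.

D_{7}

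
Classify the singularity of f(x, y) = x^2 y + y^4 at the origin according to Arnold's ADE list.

D_5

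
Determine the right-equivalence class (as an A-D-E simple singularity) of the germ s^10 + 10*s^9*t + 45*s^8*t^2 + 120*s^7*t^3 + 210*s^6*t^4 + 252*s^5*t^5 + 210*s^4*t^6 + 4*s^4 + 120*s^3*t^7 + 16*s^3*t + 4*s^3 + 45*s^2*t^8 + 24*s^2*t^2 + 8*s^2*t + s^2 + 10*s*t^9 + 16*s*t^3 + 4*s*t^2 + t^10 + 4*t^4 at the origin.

The Hessian of f at 0 has rank 1. Corank 1: A-series; mu = 9 gives A_9.

A_{9}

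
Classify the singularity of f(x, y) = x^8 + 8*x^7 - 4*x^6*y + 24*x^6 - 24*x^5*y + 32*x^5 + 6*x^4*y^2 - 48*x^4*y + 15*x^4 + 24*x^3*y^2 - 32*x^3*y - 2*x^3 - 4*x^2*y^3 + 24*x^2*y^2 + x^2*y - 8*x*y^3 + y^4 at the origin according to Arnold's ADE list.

D_5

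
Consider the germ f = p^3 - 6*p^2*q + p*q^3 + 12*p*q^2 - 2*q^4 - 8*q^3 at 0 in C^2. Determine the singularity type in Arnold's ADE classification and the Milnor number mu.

The Hessian of f at 0 has rank 0. Corank 2; j^3 = (p - 2*q)^3 is a perfect cube, so E-series; the 4-jet and mu = 7 give E_7.

Type E_{7}, Milnor number mu = 7.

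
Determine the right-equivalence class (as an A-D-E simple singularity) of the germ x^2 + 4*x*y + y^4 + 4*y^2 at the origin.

The Hessian of f at 0 has rank 1. Corank 1: A-series; mu = 3 gives A_3.

A_3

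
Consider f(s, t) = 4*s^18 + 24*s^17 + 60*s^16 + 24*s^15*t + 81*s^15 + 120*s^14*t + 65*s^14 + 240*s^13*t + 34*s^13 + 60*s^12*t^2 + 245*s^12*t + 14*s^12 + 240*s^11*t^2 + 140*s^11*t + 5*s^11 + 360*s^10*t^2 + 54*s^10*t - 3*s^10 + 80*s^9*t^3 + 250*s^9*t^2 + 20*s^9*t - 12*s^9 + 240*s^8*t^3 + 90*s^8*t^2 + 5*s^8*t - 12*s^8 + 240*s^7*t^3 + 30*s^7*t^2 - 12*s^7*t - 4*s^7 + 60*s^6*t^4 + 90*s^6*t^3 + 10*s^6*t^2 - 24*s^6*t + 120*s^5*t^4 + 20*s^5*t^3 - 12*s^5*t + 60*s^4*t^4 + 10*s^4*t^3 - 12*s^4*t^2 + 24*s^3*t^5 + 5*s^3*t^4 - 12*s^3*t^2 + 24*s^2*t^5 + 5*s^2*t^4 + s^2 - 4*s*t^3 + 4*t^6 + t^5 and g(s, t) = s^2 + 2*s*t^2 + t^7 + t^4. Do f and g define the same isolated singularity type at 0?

No.

The Hessian of f at 0 has rank 1. Corank 1: A-series; mu = 4 gives A_4. The Hessian of g at 0 has rank 1. Corank 1: A-series; mu = 6 gives A_6. f is A_4 but g is A_6, hence not right-equivalent.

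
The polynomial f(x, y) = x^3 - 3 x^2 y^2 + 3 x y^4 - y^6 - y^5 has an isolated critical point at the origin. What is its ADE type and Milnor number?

Type E8, Milnor number mu = 8.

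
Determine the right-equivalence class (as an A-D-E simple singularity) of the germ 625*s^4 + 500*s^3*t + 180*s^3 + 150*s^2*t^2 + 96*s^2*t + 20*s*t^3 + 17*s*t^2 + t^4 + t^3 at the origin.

D_5

The Hessian of f at 0 has rank 0. Corank 2; j^3 = (5*s + t)*(6*s + t)^2 has shape L^2 M (L != M), so D-series; mu = 5 gives D_5.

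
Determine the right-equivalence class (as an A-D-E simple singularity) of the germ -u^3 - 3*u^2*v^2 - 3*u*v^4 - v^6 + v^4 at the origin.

E_6

The Hessian of f at 0 has rank 0. Corank 2; j^3 = -u^3 is a perfect cube, so E-series; the 4-jet and mu = 6 give E_6.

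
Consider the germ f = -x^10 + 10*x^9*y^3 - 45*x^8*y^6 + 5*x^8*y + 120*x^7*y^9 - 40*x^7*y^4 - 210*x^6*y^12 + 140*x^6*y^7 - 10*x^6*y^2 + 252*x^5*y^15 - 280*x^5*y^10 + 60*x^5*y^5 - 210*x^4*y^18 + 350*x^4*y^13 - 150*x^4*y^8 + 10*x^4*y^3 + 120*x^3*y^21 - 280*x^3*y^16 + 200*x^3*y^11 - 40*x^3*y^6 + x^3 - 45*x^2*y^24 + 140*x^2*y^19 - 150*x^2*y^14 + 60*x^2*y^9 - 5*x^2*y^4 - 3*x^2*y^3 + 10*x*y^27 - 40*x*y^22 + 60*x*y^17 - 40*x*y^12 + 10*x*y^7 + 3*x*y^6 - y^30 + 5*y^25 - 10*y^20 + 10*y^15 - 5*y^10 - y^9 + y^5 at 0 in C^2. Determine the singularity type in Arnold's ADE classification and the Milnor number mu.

The Hessian of f at 0 has rank 0. Corank 2; j^3 = x^3 is a perfect cube, so E-series; the 5-jet and mu = 8 give E_8.

Type E_{8}, Milnor number mu = 8.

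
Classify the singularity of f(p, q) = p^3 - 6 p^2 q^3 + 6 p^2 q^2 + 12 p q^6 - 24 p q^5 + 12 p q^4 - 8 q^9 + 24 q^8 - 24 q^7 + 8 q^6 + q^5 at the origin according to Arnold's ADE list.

The Hessian of f at 0 is [[0, 0], [0, 0]] with rank 0, so corank 2. A Groebner basis of the Jacobian ideal J(f) in C{p,q} is {-p^2/4 + p*q^3 - p*q^2, q^4, p^3, p^2*q + p^2 + 4*p*q^2}; counting standard monomials gives mu = 8. Corank 2; j^3 = p^3 is a perfect cube, so E-series; the 5-jet and mu = 8 give E_8.

E_{8}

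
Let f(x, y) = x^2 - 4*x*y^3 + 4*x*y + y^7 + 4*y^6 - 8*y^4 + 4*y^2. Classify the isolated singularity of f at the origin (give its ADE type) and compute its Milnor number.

Type A_6, Milnor number mu = 6.

The Hessian of f at 0 has rank 1. Corank 1: A-series; mu = 6 gives A_6.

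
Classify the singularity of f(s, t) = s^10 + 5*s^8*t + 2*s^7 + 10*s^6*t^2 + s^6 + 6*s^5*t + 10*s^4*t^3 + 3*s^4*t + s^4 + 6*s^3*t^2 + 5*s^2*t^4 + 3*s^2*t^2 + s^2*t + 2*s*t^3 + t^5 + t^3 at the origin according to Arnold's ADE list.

The Hessian of f at 0 has rank 0. Corank 2; j^3 = t*(s^2 + t^2) splits into three distinct lines over C (the quadratic factor has nonzero discriminant), so D_4.

D4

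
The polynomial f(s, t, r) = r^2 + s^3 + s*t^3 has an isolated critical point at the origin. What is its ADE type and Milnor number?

The Hessian of f at 0 has rank 1. Corank 2; j^3 = s^3 is a perfect cube, so E-series; the 4-jet and mu = 7 give E_7.

Type E7, Milnor number mu = 7.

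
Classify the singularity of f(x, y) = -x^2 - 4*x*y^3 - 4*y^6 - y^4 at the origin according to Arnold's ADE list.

A_3

The Hessian of f at 0 has rank 1. Corank 1: A-series; mu = 3 gives A_3.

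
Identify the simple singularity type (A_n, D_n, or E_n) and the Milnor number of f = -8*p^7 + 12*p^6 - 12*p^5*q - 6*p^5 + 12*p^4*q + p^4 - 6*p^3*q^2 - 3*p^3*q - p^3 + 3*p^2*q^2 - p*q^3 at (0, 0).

Type E_{7}, Milnor number mu = 7.

The Hessian of f at 0 has rank 0. Corank 2; j^3 = -p^3 is a perfect cube, so E-series; the 4-jet and mu = 7 give E_7.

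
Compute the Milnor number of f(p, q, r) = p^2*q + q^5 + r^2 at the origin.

6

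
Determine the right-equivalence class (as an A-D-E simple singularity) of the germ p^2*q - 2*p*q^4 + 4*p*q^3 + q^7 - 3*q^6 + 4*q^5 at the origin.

D_{7}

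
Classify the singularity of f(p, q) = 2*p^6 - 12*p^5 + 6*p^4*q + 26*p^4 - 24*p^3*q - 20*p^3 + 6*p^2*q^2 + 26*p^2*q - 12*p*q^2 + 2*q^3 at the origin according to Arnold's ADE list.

D_4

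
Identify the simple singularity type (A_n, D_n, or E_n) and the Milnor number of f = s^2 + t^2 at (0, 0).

The Hessian of f at 0 has rank 2. Corank 0: nondegenerate Morse point, so A_1.

Type A1, Milnor number mu = 1.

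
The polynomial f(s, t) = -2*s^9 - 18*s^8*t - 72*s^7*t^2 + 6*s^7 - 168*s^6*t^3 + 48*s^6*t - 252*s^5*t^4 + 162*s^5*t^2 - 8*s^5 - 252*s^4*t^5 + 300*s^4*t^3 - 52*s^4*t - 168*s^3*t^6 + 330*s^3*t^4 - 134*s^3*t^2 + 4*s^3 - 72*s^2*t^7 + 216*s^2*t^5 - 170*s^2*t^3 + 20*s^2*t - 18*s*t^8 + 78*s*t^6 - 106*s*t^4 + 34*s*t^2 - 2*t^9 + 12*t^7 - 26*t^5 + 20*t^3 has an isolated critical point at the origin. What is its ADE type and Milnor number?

The Hessian of f at 0 is [[0, 0], [0, 0]] with rank 0, so corank 2. A Groebner basis of the Jacobian ideal J(f) in C{s,t} is {t^3, s^2 - 11*t^2/2, s*t + 5*t^2/2}; counting standard monomials gives mu = 4. Corank 2; j^3 = 2*(s + 2*t)*(2*s^2 + 6*s*t + 5*t^2) splits into three distinct lines over C (the quadratic factor has nonzero discriminant), so D_4.

Type D_{4}, Milnor number mu = 4.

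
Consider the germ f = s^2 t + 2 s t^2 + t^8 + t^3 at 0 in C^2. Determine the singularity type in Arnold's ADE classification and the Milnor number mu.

Type D9, Milnor number mu = 9.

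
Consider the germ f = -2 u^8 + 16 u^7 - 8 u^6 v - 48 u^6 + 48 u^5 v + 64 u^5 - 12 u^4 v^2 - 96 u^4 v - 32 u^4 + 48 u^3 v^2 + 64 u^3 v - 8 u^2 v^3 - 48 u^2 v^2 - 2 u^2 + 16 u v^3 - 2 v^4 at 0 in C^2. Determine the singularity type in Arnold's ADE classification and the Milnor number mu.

The Hessian of f at 0 has rank 1. Corank 1: A-series; mu = 3 gives A_3.

Type A3, Milnor number mu = 3.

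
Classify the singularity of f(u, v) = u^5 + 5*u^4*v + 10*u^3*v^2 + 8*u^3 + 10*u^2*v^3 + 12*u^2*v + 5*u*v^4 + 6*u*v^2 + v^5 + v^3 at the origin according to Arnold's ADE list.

E8

The Hessian of f at 0 is [[0, 0], [0, 0]] with rank 0, so corank 2. A Groebner basis of the Jacobian ideal J(f) in C{u,v} is {v^5, u*v^3 + 5*v^4/8, u^2 + u*v + v^2/4}; counting standard monomials gives mu = 8. Corank 2; j^3 = (2*u + v)^3 is a perfect cube, so E-series; the 5-jet and mu = 8 give E_8.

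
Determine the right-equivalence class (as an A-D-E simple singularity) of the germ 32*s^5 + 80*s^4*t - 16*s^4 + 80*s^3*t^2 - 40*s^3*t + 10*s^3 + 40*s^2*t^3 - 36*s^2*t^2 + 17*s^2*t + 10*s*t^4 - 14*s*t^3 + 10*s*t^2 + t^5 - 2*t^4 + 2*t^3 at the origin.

D_4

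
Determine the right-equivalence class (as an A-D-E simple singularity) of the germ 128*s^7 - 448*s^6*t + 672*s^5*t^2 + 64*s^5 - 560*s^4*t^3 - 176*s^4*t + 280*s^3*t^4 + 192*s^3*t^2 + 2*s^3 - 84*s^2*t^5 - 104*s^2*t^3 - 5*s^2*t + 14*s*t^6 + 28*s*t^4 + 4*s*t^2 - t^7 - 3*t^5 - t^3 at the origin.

D6

The Hessian of f at 0 has rank 0. Corank 2; j^3 = (s - t)^2*(2*s - t) has shape L^2 M (L != M), so D-series; mu = 6 gives D_6.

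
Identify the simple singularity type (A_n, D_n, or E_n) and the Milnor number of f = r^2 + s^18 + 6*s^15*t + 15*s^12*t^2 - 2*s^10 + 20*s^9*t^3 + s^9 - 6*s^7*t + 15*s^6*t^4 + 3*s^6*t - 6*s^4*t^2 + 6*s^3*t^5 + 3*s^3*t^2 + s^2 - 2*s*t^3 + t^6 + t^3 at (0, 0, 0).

The Hessian of f at 0 has rank 2. Corank 1: A-series; mu = 2 gives A_2.

Type A_2, Milnor number mu = 2.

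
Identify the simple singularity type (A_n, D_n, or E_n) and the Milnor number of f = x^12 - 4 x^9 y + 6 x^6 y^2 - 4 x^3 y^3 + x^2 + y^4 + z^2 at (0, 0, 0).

Type A_3, Milnor number mu = 3.

The Hessian of f at 0 has rank 2. Corank 1: A-series; mu = 3 gives A_3.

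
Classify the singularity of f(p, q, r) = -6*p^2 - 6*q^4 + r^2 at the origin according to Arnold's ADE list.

The Hessian of f at 0 is [[-12, 0, 0], [0, 0, 0], [0, 0, 2]] with rank 2, so corank 1. A Groebner basis of the Jacobian ideal J(f) in C{p,q,r} is {q^3, p, r}; counting standard monomials gives mu = 3. Corank 1: A-series; mu = 3 gives A_3.

A3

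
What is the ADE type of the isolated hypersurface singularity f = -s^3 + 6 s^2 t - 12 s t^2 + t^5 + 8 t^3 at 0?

E8

The Hessian of f at 0 has rank 0. Corank 2; j^3 = -(s - 2*t)^3 is a perfect cube, so E-series; the 5-jet and mu = 8 give E_8.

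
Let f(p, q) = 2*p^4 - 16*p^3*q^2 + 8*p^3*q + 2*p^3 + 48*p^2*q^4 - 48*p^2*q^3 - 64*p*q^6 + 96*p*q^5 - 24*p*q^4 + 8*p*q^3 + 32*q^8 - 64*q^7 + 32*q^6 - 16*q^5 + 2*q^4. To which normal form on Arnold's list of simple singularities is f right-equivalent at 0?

The Hessian of f at 0 has rank 0. Corank 2; j^3 = 2*p^3 is a perfect cube, so E-series; the 4-jet and mu = 6 give E_6.

E_6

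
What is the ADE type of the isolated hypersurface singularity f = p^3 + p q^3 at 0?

The Hessian of f at 0 has rank 0. Corank 2; j^3 = p^3 is a perfect cube, so E-series; the 4-jet and mu = 7 give E_7.

E7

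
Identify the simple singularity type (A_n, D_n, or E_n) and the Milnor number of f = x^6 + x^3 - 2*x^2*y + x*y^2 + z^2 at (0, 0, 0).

Type D_7, Milnor number mu = 7.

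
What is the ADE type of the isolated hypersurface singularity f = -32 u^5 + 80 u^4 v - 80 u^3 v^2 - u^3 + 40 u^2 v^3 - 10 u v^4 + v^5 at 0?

E_8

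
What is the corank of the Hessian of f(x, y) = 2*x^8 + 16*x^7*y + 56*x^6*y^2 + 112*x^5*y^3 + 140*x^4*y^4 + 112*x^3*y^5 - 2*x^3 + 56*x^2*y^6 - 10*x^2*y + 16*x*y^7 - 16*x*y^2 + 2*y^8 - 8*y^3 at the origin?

The Hessian at 0 is [[0, 0], [0, 0]] of rank 0; hence corank 2.

2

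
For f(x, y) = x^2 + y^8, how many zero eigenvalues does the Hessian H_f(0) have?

1

The Hessian at 0 is [[2, 0], [0, 0]] of rank 1; hence corank 1.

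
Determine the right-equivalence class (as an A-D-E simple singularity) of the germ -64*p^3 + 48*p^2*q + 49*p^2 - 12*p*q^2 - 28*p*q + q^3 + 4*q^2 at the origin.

A_2

The Hessian of f at 0 is [[98, -28], [-28, 8]] with rank 1, so corank 1. A Groebner basis of the Jacobian ideal J(f) in C{p,q} is {q^2, p - 2*q/7}; counting standard monomials gives mu = 2. Corank 1: A-series; mu = 2 gives A_2.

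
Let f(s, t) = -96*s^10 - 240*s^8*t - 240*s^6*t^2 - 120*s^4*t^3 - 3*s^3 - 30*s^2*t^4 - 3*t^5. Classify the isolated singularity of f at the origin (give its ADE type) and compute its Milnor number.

The Hessian of f at 0 has rank 0. Corank 2; j^3 = -3*s^3 is a perfect cube, so E-series; the 5-jet and mu = 8 give E_8.

Type E8, Milnor number mu = 8.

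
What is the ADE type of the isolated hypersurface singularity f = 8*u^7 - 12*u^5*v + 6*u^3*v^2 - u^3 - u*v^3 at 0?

E_7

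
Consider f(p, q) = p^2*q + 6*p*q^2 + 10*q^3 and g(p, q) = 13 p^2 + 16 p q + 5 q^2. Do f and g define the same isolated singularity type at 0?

The Hessian of f at 0 is [[0, 0], [0, 0]] with rank 0, so corank 2. A Groebner basis of the Jacobian ideal J(f) in C{p,q} is {q^3, p^2 - 6*q^2, p*q + 3*q^2}; counting standard monomials gives mu = 4. Corank 2; j^3 = q*(p^2 + 6*p*q + 10*q^2) splits into three distinct lines over C (the quadratic factor has nonzero discriminant), so D_4. The Hessian of g at 0 is [[26, 16], [16, 10]] with rank 2, so corank 0. A Groebner basis of the Jacobian ideal J(g) in C{p,q} is {p, q}; counting standard monomials gives mu = 1. Corank 0: nondegenerate Morse point, so A_1. f is D_4 but g is A_1, hence not right-equivalent.

No.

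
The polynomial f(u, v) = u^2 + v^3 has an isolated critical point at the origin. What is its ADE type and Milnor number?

Type A_2, Milnor number mu = 2.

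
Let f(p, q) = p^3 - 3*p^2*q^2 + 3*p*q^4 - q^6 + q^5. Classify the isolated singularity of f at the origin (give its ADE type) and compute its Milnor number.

The Hessian of f at 0 is [[0, 0], [0, 0]] with rank 0, so corank 2. A Groebner basis of the Jacobian ideal J(f) in C{p,q} is {q^4, p^3, -p^2/2 + p*q^2}; counting standard monomials gives mu = 8. Corank 2; j^3 = p^3 is a perfect cube, so E-series; the 5-jet and mu = 8 give E_8.

Type E_{8}, Milnor number mu = 8.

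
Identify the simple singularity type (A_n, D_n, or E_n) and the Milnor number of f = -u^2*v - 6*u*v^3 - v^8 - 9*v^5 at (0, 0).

Type D9, Milnor number mu = 9.

The Hessian of f at 0 has rank 0. Corank 2; j^3 = -u^2*v has shape L^2 M (L != M), so D-series; mu = 9 gives D_9.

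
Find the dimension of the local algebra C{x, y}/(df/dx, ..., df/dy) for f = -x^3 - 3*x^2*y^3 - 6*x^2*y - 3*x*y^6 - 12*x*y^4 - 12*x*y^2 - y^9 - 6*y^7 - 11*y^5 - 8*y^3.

8

The Hessian of f at 0 is [[0, 0], [0, 0]] with rank 0, so corank 2. A Groebner basis of the Jacobian ideal J(f) in C{x,y} is {x^2/2 + x*y^3 + 2*x*y + 2*y^2, y^4, x^3 - 12*x*y^2 - 16*y^3, x^2*y + 4*x*y^2 + 4*y^3}; counting standard monomials gives mu = 8. Corank 2; j^3 = -(x + 2*y)^3 is a perfect cube, so E-series; the 5-jet and mu = 8 give E_8.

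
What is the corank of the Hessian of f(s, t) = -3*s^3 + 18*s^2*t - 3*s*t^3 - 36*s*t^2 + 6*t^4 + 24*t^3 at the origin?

Hessian at 0 has rank 0.

2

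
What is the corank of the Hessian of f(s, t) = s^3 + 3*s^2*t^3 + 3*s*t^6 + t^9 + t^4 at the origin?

2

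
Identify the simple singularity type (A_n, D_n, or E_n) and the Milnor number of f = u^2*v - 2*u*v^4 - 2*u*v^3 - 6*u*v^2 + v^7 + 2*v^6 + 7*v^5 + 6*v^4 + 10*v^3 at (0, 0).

Type D4, Milnor number mu = 4.

The Hessian of f at 0 is [[0, 0], [0, 0]] with rank 0, so corank 2. A Groebner basis of the Jacobian ideal J(f) in C{u,v} is {v^3, u^2 - 6*v^2, u*v - 3*v^2}; counting standard monomials gives mu = 4. Corank 2; j^3 = v*(u^2 - 6*u*v + 10*v^2) splits into three distinct lines over C (the quadratic factor has nonzero discriminant), so D_4.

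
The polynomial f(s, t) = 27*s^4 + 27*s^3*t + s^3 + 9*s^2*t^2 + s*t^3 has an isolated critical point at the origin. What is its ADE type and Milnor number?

Type E_{7}, Milnor number mu = 7.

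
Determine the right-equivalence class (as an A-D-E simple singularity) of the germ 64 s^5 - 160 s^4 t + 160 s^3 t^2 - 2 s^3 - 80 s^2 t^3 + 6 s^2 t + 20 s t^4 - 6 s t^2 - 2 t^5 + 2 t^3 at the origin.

E8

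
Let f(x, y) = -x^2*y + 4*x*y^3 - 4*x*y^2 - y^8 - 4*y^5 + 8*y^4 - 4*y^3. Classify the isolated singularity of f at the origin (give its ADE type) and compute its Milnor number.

Type D_{9}, Milnor number mu = 9.

The Hessian of f at 0 has rank 0. Corank 2; j^3 = -y*(x + 2*y)^2 has shape L^2 M (L != M), so D-series; mu = 9 gives D_9.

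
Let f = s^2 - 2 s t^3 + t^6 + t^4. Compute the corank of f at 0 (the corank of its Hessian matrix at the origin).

Hessian at 0 has rank 1.

1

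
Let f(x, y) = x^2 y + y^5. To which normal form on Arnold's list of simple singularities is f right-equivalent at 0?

D_6

The Hessian of f at 0 has rank 0. Corank 2; j^3 = x^2*y has shape L^2 M (L != M), so D-series; mu = 6 gives D_6.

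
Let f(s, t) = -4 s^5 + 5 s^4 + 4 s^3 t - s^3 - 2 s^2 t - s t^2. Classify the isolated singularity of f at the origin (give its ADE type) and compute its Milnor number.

The Hessian of f at 0 has rank 0. Corank 2; j^3 = -s*(s + t)^2 has shape L^2 M (L != M), so D-series; mu = 5 gives D_5.

Type D_{5}, Milnor number mu = 5.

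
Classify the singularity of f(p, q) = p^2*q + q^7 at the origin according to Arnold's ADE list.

The Hessian of f at 0 has rank 0. Corank 2; j^3 = p^2*q has shape L^2 M (L != M), so D-series; mu = 8 gives D_8.

D_{8}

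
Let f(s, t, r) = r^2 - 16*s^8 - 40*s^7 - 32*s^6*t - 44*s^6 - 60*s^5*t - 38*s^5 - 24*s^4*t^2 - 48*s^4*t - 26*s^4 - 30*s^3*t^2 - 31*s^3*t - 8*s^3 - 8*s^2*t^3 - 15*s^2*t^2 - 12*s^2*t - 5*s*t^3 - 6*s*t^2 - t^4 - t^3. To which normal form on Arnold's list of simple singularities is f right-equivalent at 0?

E_7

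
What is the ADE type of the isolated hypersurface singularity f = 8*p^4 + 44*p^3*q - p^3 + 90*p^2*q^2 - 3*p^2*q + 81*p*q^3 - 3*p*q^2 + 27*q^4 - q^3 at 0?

E7

The Hessian of f at 0 has rank 0. Corank 2; j^3 = -(p + q)^3 is a perfect cube, so E-series; the 4-jet and mu = 7 give E_7.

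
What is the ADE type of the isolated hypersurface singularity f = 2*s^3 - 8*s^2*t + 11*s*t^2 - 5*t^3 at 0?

D4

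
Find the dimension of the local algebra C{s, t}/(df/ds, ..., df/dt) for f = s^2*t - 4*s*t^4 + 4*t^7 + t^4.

5

The Hessian of f at 0 has rank 0. Corank 2; j^3 = s^2*t has shape L^2 M (L != M), so D-series; mu = 5 gives D_5.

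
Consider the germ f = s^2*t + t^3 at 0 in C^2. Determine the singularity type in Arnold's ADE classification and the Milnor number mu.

Type D_{4}, Milnor number mu = 4.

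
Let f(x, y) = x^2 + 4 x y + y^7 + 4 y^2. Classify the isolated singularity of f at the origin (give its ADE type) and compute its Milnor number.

The Hessian of f at 0 is [[2, 4], [4, 8]] with rank 1, so corank 1. A Groebner basis of the Jacobian ideal J(f) in C{x,y} is {y^6, x + 2*y}; counting standard monomials gives mu = 6. Corank 1: A-series; mu = 6 gives A_6.

Type A_6, Milnor number mu = 6.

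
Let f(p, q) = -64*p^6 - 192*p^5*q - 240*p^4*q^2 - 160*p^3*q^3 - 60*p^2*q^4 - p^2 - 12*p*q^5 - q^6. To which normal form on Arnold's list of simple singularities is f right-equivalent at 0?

The Hessian of f at 0 has rank 1. Corank 1: A-series; mu = 5 gives A_5.

A5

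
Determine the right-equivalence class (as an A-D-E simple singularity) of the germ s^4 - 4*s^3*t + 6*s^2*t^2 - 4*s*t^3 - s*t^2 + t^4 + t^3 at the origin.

The Hessian of f at 0 has rank 0. Corank 2; j^3 = -t^2*(s - t) has shape L^2 M (L != M), so D-series; mu = 5 gives D_5.

D_5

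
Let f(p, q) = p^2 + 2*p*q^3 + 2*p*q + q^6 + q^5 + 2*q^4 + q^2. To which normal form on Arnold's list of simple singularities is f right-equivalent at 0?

A4

The Hessian of f at 0 has rank 1. Corank 1: A-series; mu = 4 gives A_4.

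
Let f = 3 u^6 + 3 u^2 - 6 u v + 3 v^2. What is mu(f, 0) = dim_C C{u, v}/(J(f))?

5

The Hessian of f at 0 has rank 1. Corank 1: A-series; mu = 5 gives A_5.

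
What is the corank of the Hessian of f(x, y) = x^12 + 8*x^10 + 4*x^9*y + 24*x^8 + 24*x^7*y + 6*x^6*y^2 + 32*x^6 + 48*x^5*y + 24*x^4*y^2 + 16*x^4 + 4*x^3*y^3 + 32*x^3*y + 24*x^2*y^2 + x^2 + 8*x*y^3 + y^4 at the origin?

Hessian at 0 has rank 1.

1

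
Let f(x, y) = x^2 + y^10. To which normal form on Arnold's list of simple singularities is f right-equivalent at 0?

A_9

The Hessian of f at 0 is [[2, 0], [0, 0]] with rank 1, so corank 1. A Groebner basis of the Jacobian ideal J(f) in C{x,y} is {y^9, x}; counting standard monomials gives mu = 9. Corank 1: A-series; mu = 9 gives A_9.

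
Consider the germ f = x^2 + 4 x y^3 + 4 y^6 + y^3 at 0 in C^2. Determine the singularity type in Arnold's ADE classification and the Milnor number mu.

The Hessian of f at 0 has rank 1. Corank 1: A-series; mu = 2 gives A_2.

Type A_2, Milnor number mu = 2.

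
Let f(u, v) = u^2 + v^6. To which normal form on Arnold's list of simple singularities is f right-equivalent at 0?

A_5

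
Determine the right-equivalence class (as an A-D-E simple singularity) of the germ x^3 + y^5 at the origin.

E_{8}

The Hessian of f at 0 has rank 0. Corank 2; j^3 = x^3 is a perfect cube, so E-series; the 5-jet and mu = 8 give E_8.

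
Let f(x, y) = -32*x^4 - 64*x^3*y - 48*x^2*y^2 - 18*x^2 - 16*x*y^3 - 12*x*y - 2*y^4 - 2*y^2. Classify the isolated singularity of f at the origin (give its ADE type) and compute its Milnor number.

The Hessian of f at 0 has rank 1. Corank 1: A-series; mu = 3 gives A_3.

Type A_{3}, Milnor number mu = 3.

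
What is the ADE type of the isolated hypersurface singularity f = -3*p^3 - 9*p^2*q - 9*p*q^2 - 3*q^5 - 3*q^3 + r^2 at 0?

E8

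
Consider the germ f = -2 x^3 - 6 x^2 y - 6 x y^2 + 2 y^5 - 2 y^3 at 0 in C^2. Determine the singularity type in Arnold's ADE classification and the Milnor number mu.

The Hessian of f at 0 has rank 0. Corank 2; j^3 = -2*(x + y)^3 is a perfect cube, so E-series; the 5-jet and mu = 8 give E_8.

Type E_8, Milnor number mu = 8.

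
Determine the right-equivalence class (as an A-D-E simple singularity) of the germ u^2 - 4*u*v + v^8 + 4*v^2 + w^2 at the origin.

The Hessian of f at 0 has rank 2. Corank 1: A-series; mu = 7 gives A_7.

A_{7}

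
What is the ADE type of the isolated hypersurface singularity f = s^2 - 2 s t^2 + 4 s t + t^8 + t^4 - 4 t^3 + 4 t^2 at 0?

A_7

The Hessian of f at 0 has rank 1. Corank 1: A-series; mu = 7 gives A_7.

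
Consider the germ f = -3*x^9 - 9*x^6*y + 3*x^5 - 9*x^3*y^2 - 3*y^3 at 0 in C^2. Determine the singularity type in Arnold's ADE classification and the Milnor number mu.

The Hessian of f at 0 is [[0, 0], [0, 0]] with rank 0, so corank 2. A Groebner basis of the Jacobian ideal J(f) in C{x,y} is {x^4, x^3*y + y^2/2, x*y^2, y^3}; counting standard monomials gives mu = 8. Corank 2; j^3 = -3*y^3 is a perfect cube, so E-series; the 5-jet and mu = 8 give E_8.

Type E8, Milnor number mu = 8.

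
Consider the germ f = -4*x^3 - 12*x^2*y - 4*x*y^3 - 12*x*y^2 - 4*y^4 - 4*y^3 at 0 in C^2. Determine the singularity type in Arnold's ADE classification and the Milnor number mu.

Type E_{7}, Milnor number mu = 7.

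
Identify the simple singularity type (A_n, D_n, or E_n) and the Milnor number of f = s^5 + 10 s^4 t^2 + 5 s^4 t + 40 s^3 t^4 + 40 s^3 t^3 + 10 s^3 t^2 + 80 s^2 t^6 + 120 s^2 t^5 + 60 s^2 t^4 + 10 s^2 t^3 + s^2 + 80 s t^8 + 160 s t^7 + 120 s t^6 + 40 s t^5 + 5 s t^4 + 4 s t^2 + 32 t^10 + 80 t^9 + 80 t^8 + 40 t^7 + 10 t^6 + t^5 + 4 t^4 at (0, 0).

The Hessian of f at 0 is [[2, 0], [0, 0]] with rank 1, so corank 1. A Groebner basis of the Jacobian ideal J(f) in C{s,t} is {s^2, s/2 + t^2}; counting standard monomials gives mu = 4. Corank 1: A-series; mu = 4 gives A_4.

Type A_{4}, Milnor number mu = 4.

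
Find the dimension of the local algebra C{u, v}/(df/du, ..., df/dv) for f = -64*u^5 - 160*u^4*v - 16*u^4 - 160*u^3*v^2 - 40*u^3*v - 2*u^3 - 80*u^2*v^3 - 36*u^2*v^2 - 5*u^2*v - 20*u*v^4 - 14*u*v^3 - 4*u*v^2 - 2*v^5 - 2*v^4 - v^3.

6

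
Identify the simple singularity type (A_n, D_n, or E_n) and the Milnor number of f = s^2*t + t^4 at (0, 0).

Type D_5, Milnor number mu = 5.

The Hessian of f at 0 has rank 0. Corank 2; j^3 = s^2*t has shape L^2 M (L != M), so D-series; mu = 5 gives D_5.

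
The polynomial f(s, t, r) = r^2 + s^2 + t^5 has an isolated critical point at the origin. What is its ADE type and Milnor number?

Type A4, Milnor number mu = 4.

The Hessian of f at 0 has rank 2. Corank 1: A-series; mu = 4 gives A_4.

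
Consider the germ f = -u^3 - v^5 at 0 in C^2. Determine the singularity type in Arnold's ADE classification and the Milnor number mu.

The Hessian of f at 0 is [[0, 0], [0, 0]] with rank 0, so corank 2. A Groebner basis of the Jacobian ideal J(f) in C{u,v} is {v^4, u^2}; counting standard monomials gives mu = 8. Corank 2; j^3 = -u^3 is a perfect cube, so E-series; the 5-jet and mu = 8 give E_8.

Type E8, Milnor number mu = 8.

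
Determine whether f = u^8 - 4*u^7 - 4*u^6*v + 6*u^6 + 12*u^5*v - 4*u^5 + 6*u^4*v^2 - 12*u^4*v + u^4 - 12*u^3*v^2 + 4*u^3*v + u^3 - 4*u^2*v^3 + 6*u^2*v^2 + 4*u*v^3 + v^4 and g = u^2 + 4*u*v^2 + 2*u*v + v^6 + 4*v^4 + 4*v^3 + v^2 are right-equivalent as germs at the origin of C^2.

The Hessian of f at 0 has rank 0. Corank 2; j^3 = u^3 is a perfect cube, so E-series; the 4-jet and mu = 6 give E_6. The Hessian of g at 0 has rank 1. Corank 1: A-series; mu = 5 gives A_5. f is E_6 but g is A_5, hence not right-equivalent.

No.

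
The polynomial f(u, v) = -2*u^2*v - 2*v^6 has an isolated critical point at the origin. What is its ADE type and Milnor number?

The Hessian of f at 0 has rank 0. Corank 2; j^3 = -2*u^2*v has shape L^2 M (L != M), so D-series; mu = 7 gives D_7.

Type D_{7}, Milnor number mu = 7.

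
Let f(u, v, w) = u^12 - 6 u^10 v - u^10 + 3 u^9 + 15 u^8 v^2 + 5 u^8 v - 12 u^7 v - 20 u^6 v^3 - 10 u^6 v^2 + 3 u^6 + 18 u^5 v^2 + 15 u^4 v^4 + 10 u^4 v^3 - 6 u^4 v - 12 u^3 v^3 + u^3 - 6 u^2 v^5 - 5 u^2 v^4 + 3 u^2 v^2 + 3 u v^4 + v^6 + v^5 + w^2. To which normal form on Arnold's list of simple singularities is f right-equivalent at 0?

The Hessian of f at 0 has rank 1. Corank 2; j^3 = u^3 is a perfect cube, so E-series; the 5-jet and mu = 8 give E_8.

E_8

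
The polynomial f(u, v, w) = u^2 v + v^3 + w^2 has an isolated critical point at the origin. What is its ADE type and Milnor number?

Type D4, Milnor number mu = 4.

The Hessian of f at 0 has rank 1. Corank 2; j^3 = v*(u^2 + v^2) splits into three distinct lines over C (the quadratic factor has nonzero discriminant), so D_4.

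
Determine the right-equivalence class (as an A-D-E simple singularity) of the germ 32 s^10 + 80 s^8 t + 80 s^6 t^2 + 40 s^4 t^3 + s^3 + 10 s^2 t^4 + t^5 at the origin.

E_8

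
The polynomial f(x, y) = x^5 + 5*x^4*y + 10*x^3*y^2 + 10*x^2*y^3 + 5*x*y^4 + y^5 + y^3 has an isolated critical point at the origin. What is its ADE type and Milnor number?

The Hessian of f at 0 is [[0, 0], [0, 0]] with rank 0, so corank 2. A Groebner basis of the Jacobian ideal J(f) in C{x,y} is {x^4 + 4*x^3*y, y^2}; counting standard monomials gives mu = 8. Corank 2; j^3 = y^3 is a perfect cube, so E-series; the 5-jet and mu = 8 give E_8.

Type E_{8}, Milnor number mu = 8.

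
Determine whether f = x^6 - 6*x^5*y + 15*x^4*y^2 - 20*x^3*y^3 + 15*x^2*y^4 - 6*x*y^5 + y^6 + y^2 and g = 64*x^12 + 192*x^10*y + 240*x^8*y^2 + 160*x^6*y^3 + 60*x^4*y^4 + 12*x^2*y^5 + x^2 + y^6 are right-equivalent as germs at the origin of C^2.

Yes.

The Hessian of f at 0 is [[0, 0], [0, 2]] with rank 1, so corank 1. A Groebner basis of the Jacobian ideal J(f) in C{x,y} is {x^5, y}; counting standard monomials gives mu = 5. Corank 1: A-series; mu = 5 gives A_5. The Hessian of g at 0 is [[2, 0], [0, 0]] with rank 1, so corank 1. A Groebner basis of the Jacobian ideal J(g) in C{x,y} is {y^5, x}; counting standard monomials gives mu = 5. Corank 1: A-series; mu = 5 gives A_5. Both have type A_5, hence right-equivalent.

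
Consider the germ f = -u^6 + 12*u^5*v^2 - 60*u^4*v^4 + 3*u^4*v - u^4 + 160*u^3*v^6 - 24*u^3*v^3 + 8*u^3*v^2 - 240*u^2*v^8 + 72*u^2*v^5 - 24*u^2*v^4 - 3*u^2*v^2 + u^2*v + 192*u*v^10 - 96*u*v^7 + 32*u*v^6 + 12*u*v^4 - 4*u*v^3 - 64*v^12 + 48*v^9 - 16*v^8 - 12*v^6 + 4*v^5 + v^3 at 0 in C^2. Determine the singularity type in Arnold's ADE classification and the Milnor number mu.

Type D_4, Milnor number mu = 4.

The Hessian of f at 0 has rank 0. Corank 2; j^3 = v*(u^2 + v^2) splits into three distinct lines over C (the quadratic factor has nonzero discriminant), so D_4.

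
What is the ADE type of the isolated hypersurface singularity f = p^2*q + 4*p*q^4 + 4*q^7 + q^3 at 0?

D_4

The Hessian of f at 0 has rank 0. Corank 2; j^3 = q*(p^2 + q^2) splits into three distinct lines over C (the quadratic factor has nonzero discriminant), so D_4.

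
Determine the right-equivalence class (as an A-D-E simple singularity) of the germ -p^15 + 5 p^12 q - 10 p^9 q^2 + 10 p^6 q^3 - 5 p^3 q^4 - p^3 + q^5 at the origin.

The Hessian of f at 0 has rank 0. Corank 2; j^3 = -p^3 is a perfect cube, so E-series; the 5-jet and mu = 8 give E_8.

E_{8}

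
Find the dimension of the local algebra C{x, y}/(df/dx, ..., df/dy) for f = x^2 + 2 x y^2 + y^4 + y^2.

1

The Hessian of f at 0 is [[2, 0], [0, 2]] with rank 2, so corank 0. A Groebner basis of the Jacobian ideal J(f) in C{x,y} is {x, y}; counting standard monomials gives mu = 1. Corank 0: nondegenerate Morse point, so A_1.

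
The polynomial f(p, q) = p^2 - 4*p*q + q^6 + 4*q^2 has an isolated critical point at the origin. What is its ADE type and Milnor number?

Type A5, Milnor number mu = 5.

The Hessian of f at 0 has rank 1. Corank 1: A-series; mu = 5 gives A_5.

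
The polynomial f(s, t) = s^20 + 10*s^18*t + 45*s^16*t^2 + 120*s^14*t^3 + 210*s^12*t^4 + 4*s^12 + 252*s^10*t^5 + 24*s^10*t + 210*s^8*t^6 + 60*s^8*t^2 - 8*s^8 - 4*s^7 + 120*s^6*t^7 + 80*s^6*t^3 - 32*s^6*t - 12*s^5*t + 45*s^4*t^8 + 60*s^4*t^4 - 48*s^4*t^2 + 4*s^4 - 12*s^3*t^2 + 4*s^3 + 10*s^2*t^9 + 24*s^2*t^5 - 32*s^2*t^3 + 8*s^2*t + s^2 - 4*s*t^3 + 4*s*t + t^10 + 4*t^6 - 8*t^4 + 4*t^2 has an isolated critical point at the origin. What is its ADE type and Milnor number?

Type A9, Milnor number mu = 9.

The Hessian of f at 0 has rank 1. Corank 1: A-series; mu = 9 gives A_9.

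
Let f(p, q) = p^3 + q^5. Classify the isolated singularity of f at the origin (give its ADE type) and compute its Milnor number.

Type E_{8}, Milnor number mu = 8.

The Hessian of f at 0 is [[0, 0], [0, 0]] with rank 0, so corank 2. A Groebner basis of the Jacobian ideal J(f) in C{p,q} is {q^4, p^2}; counting standard monomials gives mu = 8. Corank 2; j^3 = p^3 is a perfect cube, so E-series; the 5-jet and mu = 8 give E_8.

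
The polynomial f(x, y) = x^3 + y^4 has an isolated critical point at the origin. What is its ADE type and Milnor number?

The Hessian of f at 0 is [[0, 0], [0, 0]] with rank 0, so corank 2. A Groebner basis of the Jacobian ideal J(f) in C{x,y} is {y^3, x^2}; counting standard monomials gives mu = 6. Corank 2; j^3 = x^3 is a perfect cube, so E-series; the 4-jet and mu = 6 give E_6.

Type E6, Milnor number mu = 6.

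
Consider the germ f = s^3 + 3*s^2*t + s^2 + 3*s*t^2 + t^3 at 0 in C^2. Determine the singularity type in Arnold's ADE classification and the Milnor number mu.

Type A_2, Milnor number mu = 2.

The Hessian of f at 0 has rank 1. Corank 1: A-series; mu = 2 gives A_2.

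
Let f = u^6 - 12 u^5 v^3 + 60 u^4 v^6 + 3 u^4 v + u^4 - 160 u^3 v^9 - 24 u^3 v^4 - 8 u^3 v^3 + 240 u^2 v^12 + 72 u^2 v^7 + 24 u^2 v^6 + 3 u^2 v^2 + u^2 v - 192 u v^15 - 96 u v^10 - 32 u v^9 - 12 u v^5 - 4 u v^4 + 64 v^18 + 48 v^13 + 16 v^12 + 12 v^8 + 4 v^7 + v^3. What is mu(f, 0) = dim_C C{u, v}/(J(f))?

The Hessian of f at 0 has rank 0. Corank 2; j^3 = v*(u^2 + v^2) splits into three distinct lines over C (the quadratic factor has nonzero discriminant), so D_4.

4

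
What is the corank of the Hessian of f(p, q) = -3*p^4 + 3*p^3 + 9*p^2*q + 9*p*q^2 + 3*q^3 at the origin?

Hessian at 0 has rank 0.

2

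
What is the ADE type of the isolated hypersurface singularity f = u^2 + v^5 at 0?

The Hessian of f at 0 is [[2, 0], [0, 0]] with rank 1, so corank 1. A Groebner basis of the Jacobian ideal J(f) in C{u,v} is {v^4, u}; counting standard monomials gives mu = 4. Corank 1: A-series; mu = 4 gives A_4.

A4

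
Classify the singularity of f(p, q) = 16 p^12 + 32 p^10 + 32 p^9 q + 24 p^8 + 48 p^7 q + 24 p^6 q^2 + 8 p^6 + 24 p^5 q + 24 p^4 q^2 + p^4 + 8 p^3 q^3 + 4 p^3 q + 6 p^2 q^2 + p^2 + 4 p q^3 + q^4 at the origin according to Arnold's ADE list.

The Hessian of f at 0 has rank 1. Corank 1: A-series; mu = 3 gives A_3.

A_3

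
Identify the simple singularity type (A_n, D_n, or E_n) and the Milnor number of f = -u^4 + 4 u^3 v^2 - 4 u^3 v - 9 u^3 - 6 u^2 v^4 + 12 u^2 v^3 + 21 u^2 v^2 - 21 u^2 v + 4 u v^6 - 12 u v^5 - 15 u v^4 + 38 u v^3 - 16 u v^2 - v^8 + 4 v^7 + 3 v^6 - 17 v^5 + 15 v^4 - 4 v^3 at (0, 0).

Type D_5, Milnor number mu = 5.

The Hessian of f at 0 has rank 0. Corank 2; j^3 = -(u + v)*(3*u + 2*v)^2 has shape L^2 M (L != M), so D-series; mu = 5 gives D_5.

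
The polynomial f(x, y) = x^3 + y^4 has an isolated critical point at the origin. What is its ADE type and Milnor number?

Type E6, Milnor number mu = 6.

The Hessian of f at 0 has rank 0. Corank 2; j^3 = x^3 is a perfect cube, so E-series; the 4-jet and mu = 6 give E_6.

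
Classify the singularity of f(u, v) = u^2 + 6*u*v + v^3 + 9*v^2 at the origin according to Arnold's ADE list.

A_{2}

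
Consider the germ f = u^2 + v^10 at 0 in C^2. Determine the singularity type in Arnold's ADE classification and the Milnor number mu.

Type A9, Milnor number mu = 9.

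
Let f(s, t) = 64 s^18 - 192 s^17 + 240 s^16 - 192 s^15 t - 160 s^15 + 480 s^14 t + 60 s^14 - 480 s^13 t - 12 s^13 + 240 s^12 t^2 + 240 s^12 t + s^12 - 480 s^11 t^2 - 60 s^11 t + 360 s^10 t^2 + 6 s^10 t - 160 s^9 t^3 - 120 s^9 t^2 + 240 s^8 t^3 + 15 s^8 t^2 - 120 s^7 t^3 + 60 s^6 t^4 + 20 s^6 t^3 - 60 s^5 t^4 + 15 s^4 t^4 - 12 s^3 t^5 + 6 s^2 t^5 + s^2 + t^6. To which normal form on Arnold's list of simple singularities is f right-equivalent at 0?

A_{5}

The Hessian of f at 0 is [[2, 0], [0, 0]] with rank 1, so corank 1. A Groebner basis of the Jacobian ideal J(f) in C{s,t} is {t^5, s}; counting standard monomials gives mu = 5. Corank 1: A-series; mu = 5 gives A_5.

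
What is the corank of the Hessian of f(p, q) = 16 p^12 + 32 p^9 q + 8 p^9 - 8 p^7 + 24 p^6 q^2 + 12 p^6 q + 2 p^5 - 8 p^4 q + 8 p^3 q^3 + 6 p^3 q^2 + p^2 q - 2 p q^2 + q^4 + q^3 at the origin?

The Hessian at 0 is [[0, 0], [0, 0]] of rank 0; hence corank 2.

2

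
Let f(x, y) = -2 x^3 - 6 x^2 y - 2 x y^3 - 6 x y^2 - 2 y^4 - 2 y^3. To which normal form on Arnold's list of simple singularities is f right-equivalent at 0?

E_{7}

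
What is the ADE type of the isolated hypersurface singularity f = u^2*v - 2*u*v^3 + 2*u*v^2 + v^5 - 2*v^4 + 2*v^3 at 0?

D4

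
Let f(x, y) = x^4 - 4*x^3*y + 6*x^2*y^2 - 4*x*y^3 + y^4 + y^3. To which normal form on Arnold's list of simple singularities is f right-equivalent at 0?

E6

The Hessian of f at 0 has rank 0. Corank 2; j^3 = y^3 is a perfect cube, so E-series; the 4-jet and mu = 6 give E_6.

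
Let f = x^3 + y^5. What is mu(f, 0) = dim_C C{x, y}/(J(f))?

The Hessian of f at 0 has rank 0. Corank 2; j^3 = x^3 is a perfect cube, so E-series; the 5-jet and mu = 8 give E_8.

8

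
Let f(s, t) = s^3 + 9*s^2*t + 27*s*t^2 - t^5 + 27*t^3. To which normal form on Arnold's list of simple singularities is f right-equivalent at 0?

The Hessian of f at 0 is [[0, 0], [0, 0]] with rank 0, so corank 2. A Groebner basis of the Jacobian ideal J(f) in C{s,t} is {t^4, s^2 + 6*s*t + 9*t^2}; counting standard monomials gives mu = 8. Corank 2; j^3 = (s + 3*t)^3 is a perfect cube, so E-series; the 5-jet and mu = 8 give E_8.

E8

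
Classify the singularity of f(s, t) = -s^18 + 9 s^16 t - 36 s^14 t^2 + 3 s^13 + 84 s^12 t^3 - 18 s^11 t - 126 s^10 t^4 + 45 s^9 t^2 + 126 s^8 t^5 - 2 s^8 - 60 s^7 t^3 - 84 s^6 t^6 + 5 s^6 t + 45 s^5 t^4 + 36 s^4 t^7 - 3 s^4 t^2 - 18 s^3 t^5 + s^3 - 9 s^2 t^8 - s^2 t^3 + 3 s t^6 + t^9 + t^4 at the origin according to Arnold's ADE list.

E_{6}

The Hessian of f at 0 is [[0, 0], [0, 0]] with rank 0, so corank 2. A Groebner basis of the Jacobian ideal J(f) in C{s,t} is {t^3, s^2}; counting standard monomials gives mu = 6. Corank 2; j^3 = s^3 is a perfect cube, so E-series; the 4-jet and mu = 6 give E_6.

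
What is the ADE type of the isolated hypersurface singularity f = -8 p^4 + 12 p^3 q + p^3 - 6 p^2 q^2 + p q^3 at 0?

E7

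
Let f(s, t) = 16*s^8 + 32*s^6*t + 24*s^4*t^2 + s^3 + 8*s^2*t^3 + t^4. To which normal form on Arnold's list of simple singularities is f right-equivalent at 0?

E_{6}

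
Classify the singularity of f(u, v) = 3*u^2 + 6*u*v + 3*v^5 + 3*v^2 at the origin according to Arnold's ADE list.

A_{4}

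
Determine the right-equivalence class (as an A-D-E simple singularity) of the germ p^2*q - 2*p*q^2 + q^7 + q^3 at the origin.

The Hessian of f at 0 is [[0, 0], [0, 0]] with rank 0, so corank 2. A Groebner basis of the Jacobian ideal J(f) in C{p,q} is {p^2/7 + q^6 - q^2/7, p^3 - q^3, p*q - q^2}; counting standard monomials gives mu = 8. Corank 2; j^3 = q*(p - q)^2 has shape L^2 M (L != M), so D-series; mu = 8 gives D_8.

D_{8}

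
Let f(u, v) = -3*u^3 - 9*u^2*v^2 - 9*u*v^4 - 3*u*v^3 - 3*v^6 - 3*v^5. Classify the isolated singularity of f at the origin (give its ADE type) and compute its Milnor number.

Type E_{7}, Milnor number mu = 7.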